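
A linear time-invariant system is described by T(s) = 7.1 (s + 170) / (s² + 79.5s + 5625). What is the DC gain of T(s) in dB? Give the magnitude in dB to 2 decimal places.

T(0) = 7.1 × 170 / 5625 = 0.21458
20 log₁₀(0.21458) = -13.368 dB

-13.37 dB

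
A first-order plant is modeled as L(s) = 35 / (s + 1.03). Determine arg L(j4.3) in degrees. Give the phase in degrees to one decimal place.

-76.5°

∠(j4.3 + 1.03) = arctan(4.3/1.03) = 76.53°
∠L(j4.3) = −76.53° = -76.53°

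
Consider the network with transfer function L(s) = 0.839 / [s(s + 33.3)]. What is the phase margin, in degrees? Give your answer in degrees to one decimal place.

90.0°

Gain crossover: |L(jω)| = 1 at ω ≈ 0.0252 rad/s.
∠L(j0.0252) = −90° − arctan(0.0252/33.3) ≈ -90.04°
PM = 180° + (-90.04°) = 89.96°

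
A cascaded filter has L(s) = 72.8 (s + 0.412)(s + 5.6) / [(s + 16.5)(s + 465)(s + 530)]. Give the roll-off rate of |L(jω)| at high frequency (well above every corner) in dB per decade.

-20 dB/decade

With 2 zeros and 3 poles, the high-frequency asymptotic slope is 20 × (2 − 3) = -20 dB/decade.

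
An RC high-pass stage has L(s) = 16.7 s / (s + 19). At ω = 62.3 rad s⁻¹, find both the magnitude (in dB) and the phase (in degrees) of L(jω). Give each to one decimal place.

|j62.3| = 62.3
|j62.3 + 19| = √(62.3² + 19²) = 65.13
|L(j62.3)| = 16.7 × 62.3 / 65.13 = 15.974
20 log₁₀(15.974) = 24.07 dB
∠(j62.3) = 90.00°
∠(j62.3 + 19) = arctan(62.3/19) = 73.04°
∠L(j62.3) = 90.00° − 73.04° = 16.96°

|L| = 24.1 dB, ∠L = 17.0°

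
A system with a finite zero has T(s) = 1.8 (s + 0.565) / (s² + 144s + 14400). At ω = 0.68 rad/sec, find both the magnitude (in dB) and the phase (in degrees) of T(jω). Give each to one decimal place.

|T| = -79.1 dB, ∠T = 49.9°

|j0.68 + 0.565| = √(0.68² + 0.565²) = 0.8841
|(j0.68)² + 144(j0.68) + 14400| = |14400 + j97.92| = 1.44e+04
|T(j0.68)| = 1.8 × 0.8841 / 1.44e+04 = 0.00011051
20 log₁₀(0.00011051) = -79.13 dB
∠(j0.68 + 0.565) = arctan(0.68/0.565) = 50.28°
∠[(j0.68)² + 144(j0.68) + 14400] = ∠[14400 + j97.92] = 0.39°
∠T(j0.68) = 50.28° − 0.39° = 49.89°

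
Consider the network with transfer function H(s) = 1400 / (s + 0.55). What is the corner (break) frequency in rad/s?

0.55 rad/s

The single real pole at s = −0.55 gives a corner at ω = 0.55 rad/s.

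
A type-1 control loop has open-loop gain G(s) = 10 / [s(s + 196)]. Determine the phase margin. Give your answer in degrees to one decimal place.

90.0 deg

Gain crossover: |G(jω)| = 1 at ω ≈ 0.051 rad/sec.
∠G(j0.051) = −90° − arctan(0.051/196) ≈ -90.01°
PM = 180° + (-90.01°) = 89.99°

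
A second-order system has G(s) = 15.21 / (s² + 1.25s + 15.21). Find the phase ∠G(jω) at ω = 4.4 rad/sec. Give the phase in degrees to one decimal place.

-127.0°

∠[(j4.4)² + 1.25(j4.4) + 15.21] = ∠[-4.15 + j5.5] = 127.04°
∠G(j4.4) = −127.04° = -127.04°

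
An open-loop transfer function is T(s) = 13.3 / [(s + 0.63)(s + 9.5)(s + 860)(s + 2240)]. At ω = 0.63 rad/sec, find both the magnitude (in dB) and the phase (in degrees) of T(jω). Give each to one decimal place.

|j0.63 + 0.63| = √(0.63² + 0.63²) = 0.891
|j0.63 + 9.5| = √(0.63² + 9.5²) = 9.521
|j0.63 + 860| = √(0.63² + 860²) = 860
|j0.63 + 2240| = √(0.63² + 2240²) = 2240
|T(j0.63)| = 13.3 / (0.891 × 9.521 × 860 × 2240) = 8.139e-07
20 log₁₀(8.139e-07) = -121.79 dB
∠(j0.63 + 0.63) = arctan(0.63/0.63) = 45.00°
∠(j0.63 + 9.5) = arctan(0.63/9.5) = 3.79°
∠(j0.63 + 860) = arctan(0.63/860) = 0.04°
∠(j0.63 + 2240) = arctan(0.63/2240) = 0.02°
∠T(j0.63) = − (45.00° + 3.79° + 0.04° + 0.02°) = -48.85°

|T| = -121.8 dB, ∠T = -48.9 deg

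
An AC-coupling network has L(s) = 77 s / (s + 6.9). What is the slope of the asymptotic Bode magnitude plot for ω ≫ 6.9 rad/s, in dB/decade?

0 dB/decade

With 1 zero and 1 pole, the high-frequency asymptotic slope is 20 × (1 − 1) = 0 dB/decade.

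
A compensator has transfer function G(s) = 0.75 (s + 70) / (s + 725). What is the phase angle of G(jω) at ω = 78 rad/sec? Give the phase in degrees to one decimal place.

∠(j78 + 70) = arctan(78/70) = 48.09°
∠(j78 + 725) = arctan(78/725) = 6.14°
∠G(j78) = 48.09° − 6.14° = 41.95°

42.0°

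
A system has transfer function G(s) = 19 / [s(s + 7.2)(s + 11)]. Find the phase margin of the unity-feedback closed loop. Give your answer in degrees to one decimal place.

Gain crossover: |G(jω)| = 1 at ω ≈ 0.24 rad/s.
∠G(j0.24) = −90° − arctan(0.24/7.2) − arctan(0.24/11) ≈ -93.16°
PM = 180° + (-93.16°) = 86.84°

86.8°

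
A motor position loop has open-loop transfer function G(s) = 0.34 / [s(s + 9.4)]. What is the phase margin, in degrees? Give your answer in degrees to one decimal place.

89.8°

Gain crossover: |G(jω)| = 1 at ω ≈ 0.0362 rad/s.
∠G(j0.0362) = −90° − arctan(0.0362/9.4) ≈ -90.22°
PM = 180° + (-90.22°) = 89.78°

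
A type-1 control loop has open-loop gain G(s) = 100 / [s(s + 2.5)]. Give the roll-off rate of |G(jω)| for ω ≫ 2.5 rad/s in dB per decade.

With 0 zeros and 2 poles, the high-frequency asymptotic slope is 20 × (0 − 2) = -40 dB/decade.

-40 dB/decade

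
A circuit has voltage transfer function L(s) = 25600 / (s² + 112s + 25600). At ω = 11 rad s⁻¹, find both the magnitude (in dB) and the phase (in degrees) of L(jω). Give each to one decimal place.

|(j11)² + 112(j11) + 25600| = |25479 + j1232| = 2.551e+04
|L(j11)| = 25600 / 2.551e+04 = 1.0036
20 log₁₀(1.0036) = 0.03 dB
∠[(j11)² + 112(j11) + 25600] = ∠[25479 + j1232] = 2.77°
∠L(j11) = −2.77° = -2.77°

|L| = 0.0 dB, ∠L = -2.8°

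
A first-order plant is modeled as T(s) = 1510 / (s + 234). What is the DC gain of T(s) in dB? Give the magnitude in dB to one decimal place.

T(0) = 1510 / 234 = 6.453
20 log₁₀(6.453) = 16.20 dB

16.2 dB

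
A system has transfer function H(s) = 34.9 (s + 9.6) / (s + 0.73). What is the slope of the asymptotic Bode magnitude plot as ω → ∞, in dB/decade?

With 1 zero and 1 pole, the high-frequency asymptotic slope is 20 × (1 − 1) = 0 dB/decade.

0 dB/decade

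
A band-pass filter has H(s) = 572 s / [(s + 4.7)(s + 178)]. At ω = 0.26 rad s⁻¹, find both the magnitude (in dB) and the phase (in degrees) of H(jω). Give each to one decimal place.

|H| = -15.0 dB, ∠H = 86.7°

|j0.26| = 0.26
|j0.26 + 4.7| = √(0.26² + 4.7²) = 4.707
|j0.26 + 178| = √(0.26² + 178²) = 178
|H(j0.26)| = 572 × 0.26 / (4.707 × 178) = 0.1775
20 log₁₀(0.1775) = -15.02 dB
∠(j0.26) = 90.00°
∠(j0.26 + 4.7) = arctan(0.26/4.7) = 3.17°
∠(j0.26 + 178) = arctan(0.26/178) = 0.08°
∠H(j0.26) = 90.00° − (3.17° + 0.08°) = 86.75°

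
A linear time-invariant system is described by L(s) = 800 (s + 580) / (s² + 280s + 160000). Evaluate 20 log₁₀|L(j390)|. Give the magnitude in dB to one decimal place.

|j390 + 580| = √(390² + 580²) = 698.9
|(j390)² + 280(j390) + 160000| = |7900 + j1.092e+05| = 1.095e+05
|L(j390)| = 800 × 698.9 / 1.095e+05 = 5.107
20 log₁₀(5.107) = 14.16 dB

14.2 dB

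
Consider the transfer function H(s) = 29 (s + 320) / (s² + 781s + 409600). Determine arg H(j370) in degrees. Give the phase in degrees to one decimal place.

∠(j370 + 320) = arctan(370/320) = 49.14°
∠[(j370)² + 781(j370) + 409600] = ∠[2.727e+05 + j2.8897e+05] = 46.66°
∠H(j370) = 49.14° − 46.66° = 2.49°

2.5°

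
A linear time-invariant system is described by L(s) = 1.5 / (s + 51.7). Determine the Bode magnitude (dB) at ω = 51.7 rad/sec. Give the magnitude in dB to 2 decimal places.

-33.76 dB

|j51.7 + 51.7| = √(51.7² + 51.7²) = 73.11
|L(j51.7)| = 1.5 / 73.11 = 0.020516
20 log₁₀(0.020516) = -33.758 dB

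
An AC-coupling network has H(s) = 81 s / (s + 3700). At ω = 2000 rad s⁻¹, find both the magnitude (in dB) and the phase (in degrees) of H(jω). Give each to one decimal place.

|j2000| = 2000
|j2000 + 3700| = √(2000² + 3700²) = 4206
|H(j2000)| = 81 × 2000 / 4206 = 38.517
20 log₁₀(38.517) = 31.71 dB
∠(j2000) = 90.00°
∠(j2000 + 3700) = arctan(2000/3700) = 28.39°
∠H(j2000) = 90.00° − 28.39° = 61.61°

|H| = 31.7 dB, ∠H = 61.6°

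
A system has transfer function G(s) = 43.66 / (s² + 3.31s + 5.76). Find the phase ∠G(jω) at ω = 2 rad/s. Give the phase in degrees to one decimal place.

-75.1°

∠[(j2)² + 3.31(j2) + 5.76] = ∠[1.76 + j6.62] = 75.11°
∠G(j2) = −75.11° = -75.11°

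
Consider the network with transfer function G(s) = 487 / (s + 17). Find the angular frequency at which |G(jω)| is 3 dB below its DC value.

17 rad/sec

For a single-pole low-pass, the −3 dB point is at the pole: ω = 17 rad/sec.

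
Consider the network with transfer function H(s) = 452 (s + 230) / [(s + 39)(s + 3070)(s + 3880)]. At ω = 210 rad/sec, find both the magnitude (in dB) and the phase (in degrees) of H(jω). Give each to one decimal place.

|j210 + 230| = √(210² + 230²) = 311.4
|j210 + 39| = √(210² + 39²) = 213.6
|j210 + 3070| = √(210² + 3070²) = 3077
|j210 + 3880| = √(210² + 3880²) = 3886
|H(j210)| = 452 × 311.4 / (213.6 × 3077 × 3886) = 5.5122e-05
20 log₁₀(5.5122e-05) = -85.17 dB
∠(j210 + 230) = arctan(210/230) = 42.40°
∠(j210 + 39) = arctan(210/39) = 79.48°
∠(j210 + 3070) = arctan(210/3070) = 3.91°
∠(j210 + 3880) = arctan(210/3880) = 3.10°
∠H(j210) = 42.40° − (79.48° + 3.91° + 3.10°) = -44.09°

|H| = -85.2 dB, ∠H = -44.1°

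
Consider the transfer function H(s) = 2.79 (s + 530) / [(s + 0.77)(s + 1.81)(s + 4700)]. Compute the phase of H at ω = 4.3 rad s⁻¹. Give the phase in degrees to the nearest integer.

-147 deg

∠(j4.3 + 530) = arctan(4.3/530) = 0.46°
∠(j4.3 + 0.77) = arctan(4.3/0.77) = 79.85°
∠(j4.3 + 1.81) = arctan(4.3/1.81) = 67.17°
∠(j4.3 + 4700) = arctan(4.3/4700) = 0.05°
∠H(j4.3) = 0.46° − (79.85° + 67.17° + 0.05°) = -146.61°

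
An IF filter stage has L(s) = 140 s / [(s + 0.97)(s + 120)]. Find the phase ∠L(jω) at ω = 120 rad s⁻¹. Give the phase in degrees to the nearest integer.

-45°

∠(j120) = 90.00°
∠(j120 + 0.97) = arctan(120/0.97) = 89.54°
∠(j120 + 120) = arctan(120/120) = 45.00°
∠L(j120) = 90.00° − (89.54° + 45.00°) = -44.54°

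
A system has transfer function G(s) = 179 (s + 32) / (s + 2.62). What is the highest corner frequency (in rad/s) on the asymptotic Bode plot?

32 rad/s

Break frequencies occur at each pole and zero magnitude: 2.62 rad/s, 32 rad/s.
The highest is 32 rad/s.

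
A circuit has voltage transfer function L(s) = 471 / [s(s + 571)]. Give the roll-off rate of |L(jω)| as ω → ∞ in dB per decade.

-40 dB/decade

With 0 zeros and 2 poles, the high-frequency asymptotic slope is 20 × (0 − 2) = -40 dB/decade.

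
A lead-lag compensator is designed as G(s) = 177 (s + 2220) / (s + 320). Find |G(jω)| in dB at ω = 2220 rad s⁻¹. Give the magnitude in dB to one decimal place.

|j2220 + 2220| = √(2220² + 2220²) = 3140
|j2220 + 320| = √(2220² + 320²) = 2243
|G(j2220)| = 177 × 3140 / 2243 = 247.76
20 log₁₀(247.76) = 47.88 dB

47.9 dB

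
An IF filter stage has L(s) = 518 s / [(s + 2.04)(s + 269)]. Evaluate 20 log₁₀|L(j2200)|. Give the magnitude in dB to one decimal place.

|j2200| = 2200
|j2200 + 2.04| = √(2200² + 2.04²) = 2200
|j2200 + 269| = √(2200² + 269²) = 2216
|L(j2200)| = 518 × 2200 / (2200 × 2216) = 0.23371
20 log₁₀(0.23371) = -12.63 dB

-12.6 dB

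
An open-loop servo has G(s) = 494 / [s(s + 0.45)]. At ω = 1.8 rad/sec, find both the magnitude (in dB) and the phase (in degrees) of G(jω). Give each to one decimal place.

|j1.8 + 0.45| = √(1.8² + 0.45²) = 1.855
|j1.8| = 1.8
|G(j1.8)| = 494 / (1.855 × 1.8) = 147.92
20 log₁₀(147.92) = 43.40 dB
∠(j1.8 + 0.45) = arctan(1.8/0.45) = 75.96°
∠(j1.8) = 90.00°
∠G(j1.8) = − (75.96° + 90.00°) = -165.96°

|G| = 43.4 dB, ∠G = -166.0°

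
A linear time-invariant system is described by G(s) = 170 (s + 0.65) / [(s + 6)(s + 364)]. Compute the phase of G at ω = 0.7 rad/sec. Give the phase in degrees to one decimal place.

40.4°

∠(j0.7 + 0.65) = arctan(0.7/0.65) = 47.12°
∠(j0.7 + 6) = arctan(0.7/6) = 6.65°
∠(j0.7 + 364) = arctan(0.7/364) = 0.11°
∠G(j0.7) = 47.12° − (6.65° + 0.11°) = 40.36°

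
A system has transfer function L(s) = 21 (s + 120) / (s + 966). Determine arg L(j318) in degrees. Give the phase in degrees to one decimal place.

51.1°

∠(j318 + 120) = arctan(318/120) = 69.33°
∠(j318 + 966) = arctan(318/966) = 18.22°
∠L(j318) = 69.33° − 18.22° = 51.10°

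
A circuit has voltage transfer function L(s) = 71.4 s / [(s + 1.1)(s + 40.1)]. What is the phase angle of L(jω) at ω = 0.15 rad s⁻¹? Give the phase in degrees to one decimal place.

82.0 deg

∠(j0.15) = 90.00°
∠(j0.15 + 1.1) = arctan(0.15/1.1) = 7.77°
∠(j0.15 + 40.1) = arctan(0.15/40.1) = 0.21°
∠L(j0.15) = 90.00° − (7.77° + 0.21°) = 82.02°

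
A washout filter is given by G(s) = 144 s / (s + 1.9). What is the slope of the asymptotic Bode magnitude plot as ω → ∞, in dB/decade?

0 dB/decade

With 1 zero and 1 pole, the high-frequency asymptotic slope is 20 × (1 − 1) = 0 dB/decade.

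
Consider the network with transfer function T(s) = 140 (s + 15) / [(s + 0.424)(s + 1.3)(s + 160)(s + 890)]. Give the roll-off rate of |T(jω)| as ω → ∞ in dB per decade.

-60 dB/decade

With 1 zero and 4 poles, the high-frequency asymptotic slope is 20 × (1 − 4) = -60 dB/decade.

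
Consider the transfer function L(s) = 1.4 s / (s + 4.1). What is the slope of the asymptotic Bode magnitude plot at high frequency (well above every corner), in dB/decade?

With 1 zero and 1 pole, the high-frequency asymptotic slope is 20 × (1 − 1) = 0 dB/decade.

0 dB/decade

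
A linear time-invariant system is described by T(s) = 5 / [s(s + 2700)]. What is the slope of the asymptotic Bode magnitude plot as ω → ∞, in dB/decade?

With 0 zeros and 2 poles, the high-frequency asymptotic slope is 20 × (0 − 2) = -40 dB/decade.

-40 dB/decade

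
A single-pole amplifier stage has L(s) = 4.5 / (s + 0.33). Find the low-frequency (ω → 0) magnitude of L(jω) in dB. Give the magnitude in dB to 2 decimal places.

L(0) = 4.5 / 0.33 = 13.636
20 log₁₀(13.636) = 22.694 dB

22.69 dB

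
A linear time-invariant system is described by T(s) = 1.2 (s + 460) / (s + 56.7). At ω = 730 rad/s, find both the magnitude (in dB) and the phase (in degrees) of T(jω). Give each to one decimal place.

|j730 + 460| = √(730² + 460²) = 862.8
|j730 + 56.7| = √(730² + 56.7²) = 732.2
|T(j730)| = 1.2 × 862.8 / 732.2 = 1.4141
20 log₁₀(1.4141) = 3.01 dB
∠(j730 + 460) = arctan(730/460) = 57.78°
∠(j730 + 56.7) = arctan(730/56.7) = 85.56°
∠T(j730) = 57.78° − 85.56° = -27.78°

|T| = 3.0 dB, ∠T = -27.8°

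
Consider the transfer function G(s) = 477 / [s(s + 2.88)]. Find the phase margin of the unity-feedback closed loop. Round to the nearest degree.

8°

Gain crossover: |G(jω)| = 1 at ω ≈ 21.7 rad/s.
∠G(j21.7) = −90° − arctan(21.7/2.88) ≈ -172.46°
PM = 180° + (-172.46°) = 7.54°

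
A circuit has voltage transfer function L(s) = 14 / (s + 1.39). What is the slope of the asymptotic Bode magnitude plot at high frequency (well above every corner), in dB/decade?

-20 dB/decade

With 0 zeros and 1 pole, the high-frequency asymptotic slope is 20 × (0 − 1) = -20 dB/decade.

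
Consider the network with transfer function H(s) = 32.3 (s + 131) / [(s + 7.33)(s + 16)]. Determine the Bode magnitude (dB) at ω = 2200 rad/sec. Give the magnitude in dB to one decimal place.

-36.6 dB

|j2200 + 131| = √(2200² + 131²) = 2204
|j2200 + 7.33| = √(2200² + 7.33²) = 2200
|j2200 + 16| = √(2200² + 16²) = 2200
|H(j2200)| = 32.3 × 2204 / (2200 × 2200) = 0.014707
20 log₁₀(0.014707) = -36.65 dB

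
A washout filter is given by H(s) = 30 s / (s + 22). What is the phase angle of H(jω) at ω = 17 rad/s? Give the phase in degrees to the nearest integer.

52°

∠(j17) = 90.00°
∠(j17 + 22) = arctan(17/22) = 37.69°
∠H(j17) = 90.00° − 37.69° = 52.31°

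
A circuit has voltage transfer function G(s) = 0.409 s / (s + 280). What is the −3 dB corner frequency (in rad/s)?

For a single-pole high-pass, the −3 dB point is at the pole: ω = 280 rad/s.

280 rad/s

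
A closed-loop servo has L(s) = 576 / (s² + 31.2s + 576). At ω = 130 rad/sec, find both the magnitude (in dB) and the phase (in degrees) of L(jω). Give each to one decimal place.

|L| = -29.3 dB, ∠L = -166.0°

|(j130)² + 31.2(j130) + 576| = |-16324 + j4056| = 1.682e+04
|L(j130)| = 576 / 1.682e+04 = 0.034244
20 log₁₀(0.034244) = -29.31 dB
∠[(j130)² + 31.2(j130) + 576] = ∠[-16324 + j4056] = 166.05°
∠L(j130) = −166.05° = -166.05°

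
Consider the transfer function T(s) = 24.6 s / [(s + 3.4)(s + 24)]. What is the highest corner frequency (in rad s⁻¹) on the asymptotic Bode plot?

24 rad s⁻¹

Break frequencies occur at each pole and zero magnitude: 3.4 rad s⁻¹, 24 rad s⁻¹.
The highest is 24 rad s⁻¹.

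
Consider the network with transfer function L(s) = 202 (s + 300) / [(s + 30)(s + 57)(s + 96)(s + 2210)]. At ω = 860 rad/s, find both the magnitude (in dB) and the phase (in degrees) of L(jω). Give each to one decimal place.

|j860 + 300| = √(860² + 300²) = 910.8
|j860 + 30| = √(860² + 30²) = 860.5
|j860 + 57| = √(860² + 57²) = 861.9
|j860 + 96| = √(860² + 96²) = 865.3
|j860 + 2210| = √(860² + 2210²) = 2371
|L(j860)| = 202 × 910.8 / (860.5 × 861.9 × 865.3 × 2371) = 1.2089e-07
20 log₁₀(1.2089e-07) = -138.35 dB
∠(j860 + 300) = arctan(860/300) = 70.77°
∠(j860 + 30) = arctan(860/30) = 88.00°
∠(j860 + 57) = arctan(860/57) = 86.21°
∠(j860 + 96) = arctan(860/96) = 83.63°
∠(j860 + 2210) = arctan(860/2210) = 21.26°
∠L(j860) = 70.77° − (88.00° + 86.21° + 83.63° + 21.26°) = -208.33°

|L| = -138.4 dB, ∠L = -208.3°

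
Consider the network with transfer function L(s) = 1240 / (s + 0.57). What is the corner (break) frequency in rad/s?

The single real pole at s = −0.57 gives a corner at ω = 0.57 rad/s.

0.57 rad/s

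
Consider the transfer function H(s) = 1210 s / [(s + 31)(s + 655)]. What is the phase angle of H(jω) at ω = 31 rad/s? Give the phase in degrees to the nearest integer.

42°

∠(j31) = 90.00°
∠(j31 + 31) = arctan(31/31) = 45.00°
∠(j31 + 655) = arctan(31/655) = 2.71°
∠H(j31) = 90.00° − (45.00° + 2.71°) = 42.29°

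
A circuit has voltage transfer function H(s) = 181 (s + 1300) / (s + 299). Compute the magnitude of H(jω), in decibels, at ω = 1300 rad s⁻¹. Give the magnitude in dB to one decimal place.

47.9 dB

|j1300 + 1300| = √(1300² + 1300²) = 1838
|j1300 + 299| = √(1300² + 299²) = 1334
|H(j1300)| = 181 × 1838 / 1334 = 249.46
20 log₁₀(249.46) = 47.94 dB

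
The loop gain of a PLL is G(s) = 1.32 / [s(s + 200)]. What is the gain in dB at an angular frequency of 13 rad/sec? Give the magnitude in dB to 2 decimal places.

-65.91 dB

|j13 + 200| = √(13² + 200²) = 200.4
|j13| = 13
|G(j13)| = 1.32 / (200.4 × 13) = 0.00050662
20 log₁₀(0.00050662) = -65.906 dB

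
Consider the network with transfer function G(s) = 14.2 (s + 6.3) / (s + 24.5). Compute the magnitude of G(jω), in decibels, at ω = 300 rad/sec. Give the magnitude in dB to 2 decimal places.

23.02 dB

|j300 + 6.3| = √(300² + 6.3²) = 300.1
|j300 + 24.5| = √(300² + 24.5²) = 301
|G(j300)| = 14.2 × 300.1 / 301 = 14.156
20 log₁₀(14.156) = 23.019 dB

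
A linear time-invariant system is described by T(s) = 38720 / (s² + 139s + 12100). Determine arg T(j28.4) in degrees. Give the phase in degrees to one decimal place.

∠[(j28.4)² + 139(j28.4) + 12100] = ∠[11293 + j3947.6] = 19.27°
∠T(j28.4) = −19.27° = -19.27°

-19.3°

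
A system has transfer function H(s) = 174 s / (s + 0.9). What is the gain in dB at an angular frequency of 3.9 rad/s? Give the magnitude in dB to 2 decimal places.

|j3.9| = 3.9
|j3.9 + 0.9| = √(3.9² + 0.9²) = 4.002
|H(j3.9)| = 174 × 3.9 / 4.002 = 169.54
20 log₁₀(169.54) = 44.586 dB

44.59 dB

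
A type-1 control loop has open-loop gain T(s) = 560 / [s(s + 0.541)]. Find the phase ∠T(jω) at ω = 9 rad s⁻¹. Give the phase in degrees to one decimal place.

-176.6°

∠(j9 + 0.541) = arctan(9/0.541) = 86.56°
∠(j9) = 90.00°
∠T(j9) = − (86.56° + 90.00°) = -176.56°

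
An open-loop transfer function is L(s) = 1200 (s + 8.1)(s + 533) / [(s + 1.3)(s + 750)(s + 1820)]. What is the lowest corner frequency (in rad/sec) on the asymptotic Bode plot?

Break frequencies occur at each pole and zero magnitude: 1.3 rad/sec, 8.1 rad/sec, 533 rad/sec, 750 rad/sec, 1820 rad/sec.
The lowest is 1.3 rad/sec.

1.3 rad/sec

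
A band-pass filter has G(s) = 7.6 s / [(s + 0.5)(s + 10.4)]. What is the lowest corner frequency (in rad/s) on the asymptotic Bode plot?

Break frequencies occur at each pole and zero magnitude: 0.5 rad/s, 10.4 rad/s.
The lowest is 0.5 rad/s.

0.5 rad/s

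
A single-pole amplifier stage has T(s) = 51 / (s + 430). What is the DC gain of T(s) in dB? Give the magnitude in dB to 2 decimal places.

-18.52 dB

T(0) = 51 / 430 = 0.1186
20 log₁₀(0.1186) = -18.518 dB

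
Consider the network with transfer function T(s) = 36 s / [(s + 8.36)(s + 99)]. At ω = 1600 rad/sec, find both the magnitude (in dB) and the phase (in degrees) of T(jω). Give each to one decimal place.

|T| = -33.0 dB, ∠T = -86.2°

|j1600| = 1600
|j1600 + 8.36| = √(1600² + 8.36²) = 1600
|j1600 + 99| = √(1600² + 99²) = 1603
|T(j1600)| = 36 × 1600 / (1600 × 1603) = 0.022457
20 log₁₀(0.022457) = -32.97 dB
∠(j1600) = 90.00°
∠(j1600 + 8.36) = arctan(1600/8.36) = 89.70°
∠(j1600 + 99) = arctan(1600/99) = 86.46°
∠T(j1600) = 90.00° − (89.70° + 86.46°) = -86.16°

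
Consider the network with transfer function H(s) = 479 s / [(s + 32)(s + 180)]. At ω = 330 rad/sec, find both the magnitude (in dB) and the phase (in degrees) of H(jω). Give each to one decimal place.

|H| = 2.1 dB, ∠H = -55.9°

|j330| = 330
|j330 + 32| = √(330² + 32²) = 331.5
|j330 + 180| = √(330² + 180²) = 375.9
|H(j330)| = 479 × 330 / (331.5 × 375.9) = 1.2683
20 log₁₀(1.2683) = 2.06 dB
∠(j330) = 90.00°
∠(j330 + 32) = arctan(330/32) = 84.46°
∠(j330 + 180) = arctan(330/180) = 61.39°
∠H(j330) = 90.00° − (84.46° + 61.39°) = -55.85°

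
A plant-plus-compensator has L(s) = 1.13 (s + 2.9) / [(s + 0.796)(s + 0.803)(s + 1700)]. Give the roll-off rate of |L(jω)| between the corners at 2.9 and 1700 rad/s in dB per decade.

-20 dB/decade

In this band the factors already past their corner are: zero at 2.9, pole at 0.796, pole at 0.803; net slope = -20 dB/decade.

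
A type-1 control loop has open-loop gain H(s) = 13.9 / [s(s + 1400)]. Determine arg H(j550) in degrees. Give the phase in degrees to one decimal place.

-111.4°

∠(j550 + 1400) = arctan(550/1400) = 21.45°
∠(j550) = 90.00°
∠H(j550) = − (21.45° + 90.00°) = -111.45°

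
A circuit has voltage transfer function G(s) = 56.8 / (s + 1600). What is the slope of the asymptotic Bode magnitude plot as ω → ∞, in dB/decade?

With 0 zeros and 1 pole, the high-frequency asymptotic slope is 20 × (0 − 1) = -20 dB/decade.

-20 dB/decade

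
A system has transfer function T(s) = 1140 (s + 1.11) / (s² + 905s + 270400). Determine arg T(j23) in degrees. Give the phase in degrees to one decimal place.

∠(j23 + 1.11) = arctan(23/1.11) = 87.24°
∠[(j23)² + 905(j23) + 270400] = ∠[2.6987e+05 + j20815] = 4.41°
∠T(j23) = 87.24° − 4.41° = 82.83°

82.8°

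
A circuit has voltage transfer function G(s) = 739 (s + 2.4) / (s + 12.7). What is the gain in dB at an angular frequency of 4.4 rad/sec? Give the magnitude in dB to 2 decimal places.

|j4.4 + 2.4| = √(4.4² + 2.4²) = 5.012
|j4.4 + 12.7| = √(4.4² + 12.7²) = 13.44
|G(j4.4)| = 739 × 5.012 / 13.44 = 275.57
20 log₁₀(275.57) = 48.805 dB

48.80 dB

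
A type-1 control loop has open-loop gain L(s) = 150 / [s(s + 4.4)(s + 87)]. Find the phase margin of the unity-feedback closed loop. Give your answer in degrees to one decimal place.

Gain crossover: |L(jω)| = 1 at ω ≈ 0.39 rad/sec.
∠L(j0.39) = −90° − arctan(0.39/4.4) − arctan(0.39/87) ≈ -95.33°
PM = 180° + (-95.33°) = 84.67°

84.7°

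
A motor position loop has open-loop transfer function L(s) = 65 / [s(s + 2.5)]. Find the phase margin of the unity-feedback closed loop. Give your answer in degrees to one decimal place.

17.6 deg

Gain crossover: |L(jω)| = 1 at ω ≈ 7.87 rad/sec.
∠L(j7.87) = −90° − arctan(7.87/2.5) ≈ -162.38°
PM = 180° + (-162.38°) = 17.62°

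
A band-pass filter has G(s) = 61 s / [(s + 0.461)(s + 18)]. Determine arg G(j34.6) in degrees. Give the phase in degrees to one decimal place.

∠(j34.6) = 90.00°
∠(j34.6 + 0.461) = arctan(34.6/0.461) = 89.24°
∠(j34.6 + 18) = arctan(34.6/18) = 62.52°
∠G(j34.6) = 90.00° − (89.24° + 62.52°) = -61.75°

-61.8 deg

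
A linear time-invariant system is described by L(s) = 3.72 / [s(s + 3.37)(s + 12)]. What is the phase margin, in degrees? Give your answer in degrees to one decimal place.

Gain crossover: |L(jω)| = 1 at ω ≈ 0.092 rad/sec.
∠L(j0.092) = −90° − arctan(0.092/3.37) − arctan(0.092/12) ≈ -92.00°
PM = 180° + (-92.00°) = 88.00°

88.0 deg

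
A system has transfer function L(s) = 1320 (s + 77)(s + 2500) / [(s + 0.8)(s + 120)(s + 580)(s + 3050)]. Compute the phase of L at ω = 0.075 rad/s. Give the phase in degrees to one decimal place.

-5.3°

∠(j0.075 + 77) = arctan(0.075/77) = 0.06°
∠(j0.075 + 2500) = arctan(0.075/2500) = 0.00°
∠(j0.075 + 0.8) = arctan(0.075/0.8) = 5.36°
∠(j0.075 + 120) = arctan(0.075/120) = 0.04°
∠(j0.075 + 580) = arctan(0.075/580) = 0.01°
∠(j0.075 + 3050) = arctan(0.075/3050) = 0.00°
∠L(j0.075) = 0.06° + 0.00° − (5.36° + 0.04° + 0.01° + 0.00°) = -5.34°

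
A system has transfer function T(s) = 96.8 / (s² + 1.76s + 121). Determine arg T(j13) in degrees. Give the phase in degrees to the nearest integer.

∠[(j13)² + 1.76(j13) + 121] = ∠[-48 + j22.88] = 154.51°
∠T(j13) = −154.51° = -154.51°

-155°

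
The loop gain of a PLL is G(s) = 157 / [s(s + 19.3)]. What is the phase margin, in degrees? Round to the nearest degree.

69°

Gain crossover: |G(jω)| = 1 at ω ≈ 7.57 rad/s.
∠G(j7.57) = −90° − arctan(7.57/19.3) ≈ -111.42°
PM = 180° + (-111.42°) = 68.58°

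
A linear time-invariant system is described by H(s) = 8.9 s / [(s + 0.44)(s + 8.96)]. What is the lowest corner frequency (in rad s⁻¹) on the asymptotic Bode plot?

Break frequencies occur at each pole and zero magnitude: 0.44 rad s⁻¹, 8.96 rad s⁻¹.
The lowest is 0.44 rad s⁻¹.

0.44 rad s⁻¹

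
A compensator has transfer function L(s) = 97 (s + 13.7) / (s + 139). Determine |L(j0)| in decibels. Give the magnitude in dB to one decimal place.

L(0) = 97 × 13.7 / 139 = 9.5604
20 log₁₀(9.5604) = 19.61 dB

19.6 dB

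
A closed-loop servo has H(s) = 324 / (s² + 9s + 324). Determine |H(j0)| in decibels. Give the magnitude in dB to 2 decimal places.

0.00 dB

H(0) = 324 / 324 = 1
20 log₁₀(1) = 0.000 dB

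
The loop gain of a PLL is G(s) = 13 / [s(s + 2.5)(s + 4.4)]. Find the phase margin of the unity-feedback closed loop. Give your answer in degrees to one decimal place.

53.5°

Gain crossover: |G(jω)| = 1 at ω ≈ 1.06 rad s⁻¹.
∠G(j1.06) = −90° − arctan(1.06/2.5) − arctan(1.06/4.4) ≈ -126.46°
PM = 180° + (-126.46°) = 53.54°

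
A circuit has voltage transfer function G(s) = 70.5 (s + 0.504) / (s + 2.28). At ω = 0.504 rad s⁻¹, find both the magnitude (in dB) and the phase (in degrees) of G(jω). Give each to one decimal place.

|G| = 26.7 dB, ∠G = 32.5 deg

|j0.504 + 0.504| = √(0.504² + 0.504²) = 0.7128
|j0.504 + 2.28| = √(0.504² + 2.28²) = 2.335
|G(j0.504)| = 70.5 × 0.7128 / 2.335 = 21.52
20 log₁₀(21.52) = 26.66 dB
∠(j0.504 + 0.504) = arctan(0.504/0.504) = 45.00°
∠(j0.504 + 2.28) = arctan(0.504/2.28) = 12.46°
∠G(j0.504) = 45.00° − 12.46° = 32.54°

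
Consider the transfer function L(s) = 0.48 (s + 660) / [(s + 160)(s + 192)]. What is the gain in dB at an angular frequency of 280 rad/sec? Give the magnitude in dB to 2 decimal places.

|j280 + 660| = √(280² + 660²) = 716.9
|j280 + 160| = √(280² + 160²) = 322.5
|j280 + 192| = √(280² + 192²) = 339.5
|L(j280)| = 0.48 × 716.9 / (322.5 × 339.5) = 0.0031431
20 log₁₀(0.0031431) = -50.053 dB

-50.05 dB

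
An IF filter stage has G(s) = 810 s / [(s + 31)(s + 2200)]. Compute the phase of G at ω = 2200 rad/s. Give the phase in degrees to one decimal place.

-44.2 deg

∠(j2200) = 90.00°
∠(j2200 + 31) = arctan(2200/31) = 89.19°
∠(j2200 + 2200) = arctan(2200/2200) = 45.00°
∠G(j2200) = 90.00° − (89.19° + 45.00°) = -44.19°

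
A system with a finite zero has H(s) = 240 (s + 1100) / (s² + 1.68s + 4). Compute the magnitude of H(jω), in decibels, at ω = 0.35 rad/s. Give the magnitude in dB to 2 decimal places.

|j0.35 + 1100| = √(0.35² + 1100²) = 1100
|(j0.35)² + 1.68(j0.35) + 4| = |3.8775 + j0.588| = 3.922
|H(j0.35)| = 240 × 1100 / 3.922 = 67316
20 log₁₀(67316) = 96.562 dB

96.56 dB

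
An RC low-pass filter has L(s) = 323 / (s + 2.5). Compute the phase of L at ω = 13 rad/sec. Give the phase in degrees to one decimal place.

∠(j13 + 2.5) = arctan(13/2.5) = 79.11°
∠L(j13) = −79.11° = -79.11°

-79.1 deg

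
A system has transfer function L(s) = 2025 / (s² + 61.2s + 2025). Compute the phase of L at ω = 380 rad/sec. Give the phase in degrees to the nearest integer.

-171°

∠[(j380)² + 61.2(j380) + 2025] = ∠[-1.4238e+05 + j23256] = 170.72°
∠L(j380) = −170.72° = -170.72°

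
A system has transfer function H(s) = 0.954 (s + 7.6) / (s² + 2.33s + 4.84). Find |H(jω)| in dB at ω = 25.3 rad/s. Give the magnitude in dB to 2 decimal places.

-28.07 dB

|j25.3 + 7.6| = √(25.3² + 7.6²) = 26.42
|(j25.3)² + 2.33(j25.3) + 4.84| = |-635.25 + j58.949| = 638
|H(j25.3)| = 0.954 × 26.42 / 638 = 0.039502
20 log₁₀(0.039502) = -28.068 dB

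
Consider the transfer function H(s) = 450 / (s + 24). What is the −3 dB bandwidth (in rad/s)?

For a single-pole low-pass, the −3 dB point is at the pole: ω = 24 rad/s.

24 rad/s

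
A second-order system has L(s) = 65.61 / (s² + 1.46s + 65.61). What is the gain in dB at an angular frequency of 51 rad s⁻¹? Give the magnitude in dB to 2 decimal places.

|(j51)² + 1.46(j51) + 65.61| = |-2535.4 + j74.46| = 2536
|L(j51)| = 65.61 / 2536 = 0.025867
20 log₁₀(0.025867) = -31.745 dB

-31.75 dB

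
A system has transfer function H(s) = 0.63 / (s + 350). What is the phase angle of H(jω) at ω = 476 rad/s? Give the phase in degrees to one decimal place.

-53.7 deg

∠(j476 + 350) = arctan(476/350) = 53.67°
∠H(j476) = −53.67° = -53.67°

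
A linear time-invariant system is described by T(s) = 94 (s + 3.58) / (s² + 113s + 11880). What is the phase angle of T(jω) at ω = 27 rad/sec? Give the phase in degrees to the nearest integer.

67 deg

∠(j27 + 3.58) = arctan(27/3.58) = 82.45°
∠[(j27)² + 113(j27) + 11880] = ∠[11151 + j3051] = 15.30°
∠T(j27) = 82.45° − 15.30° = 67.14°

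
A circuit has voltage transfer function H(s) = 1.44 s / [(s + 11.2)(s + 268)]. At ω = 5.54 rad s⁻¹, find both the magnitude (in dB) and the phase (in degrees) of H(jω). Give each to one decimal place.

|j5.54| = 5.54
|j5.54 + 11.2| = √(5.54² + 11.2²) = 12.5
|j5.54 + 268| = √(5.54² + 268²) = 268.1
|H(j5.54)| = 1.44 × 5.54 / (12.5 × 268.1) = 0.0023818
20 log₁₀(0.0023818) = -52.46 dB
∠(j5.54) = 90.00°
∠(j5.54 + 11.2) = arctan(5.54/11.2) = 26.32°
∠(j5.54 + 268) = arctan(5.54/268) = 1.18°
∠H(j5.54) = 90.00° − (26.32° + 1.18°) = 62.50°

|H| = -52.5 dB, ∠H = 62.5°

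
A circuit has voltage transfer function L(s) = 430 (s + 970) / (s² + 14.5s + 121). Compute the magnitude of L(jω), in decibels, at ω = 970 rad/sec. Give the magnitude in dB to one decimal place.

|j970 + 970| = √(970² + 970²) = 1372
|(j970)² + 14.5(j970) + 121| = |-9.4078e+05 + j14065| = 9.409e+05
|L(j970)| = 430 × 1372 / 9.409e+05 = 0.62693
20 log₁₀(0.62693) = -4.06 dB

-4.1 dB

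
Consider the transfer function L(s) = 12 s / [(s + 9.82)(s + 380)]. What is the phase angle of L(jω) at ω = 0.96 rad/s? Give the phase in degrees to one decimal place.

∠(j0.96) = 90.00°
∠(j0.96 + 9.82) = arctan(0.96/9.82) = 5.58°
∠(j0.96 + 380) = arctan(0.96/380) = 0.14°
∠L(j0.96) = 90.00° − (5.58° + 0.14°) = 84.27°

84.3°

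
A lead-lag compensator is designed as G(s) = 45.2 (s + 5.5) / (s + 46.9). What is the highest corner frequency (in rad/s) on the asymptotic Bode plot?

Break frequencies occur at each pole and zero magnitude: 5.5 rad/s, 46.9 rad/s.
The highest is 46.9 rad/s.

46.9 rad/s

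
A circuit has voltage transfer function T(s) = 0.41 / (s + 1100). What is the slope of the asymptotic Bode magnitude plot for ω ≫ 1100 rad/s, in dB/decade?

-20 dB/decade

With 0 zeros and 1 pole, the high-frequency asymptotic slope is 20 × (0 − 1) = -20 dB/decade.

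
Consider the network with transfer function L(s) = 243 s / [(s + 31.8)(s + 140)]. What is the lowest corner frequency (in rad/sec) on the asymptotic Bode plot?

Break frequencies occur at each pole and zero magnitude: 31.8 rad/sec, 140 rad/sec.
The lowest is 31.8 rad/sec.

31.8 rad/sec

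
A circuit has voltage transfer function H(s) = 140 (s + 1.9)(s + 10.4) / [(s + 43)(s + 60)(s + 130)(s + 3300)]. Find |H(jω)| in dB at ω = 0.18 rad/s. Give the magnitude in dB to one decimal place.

|j0.18 + 1.9| = √(0.18² + 1.9²) = 1.909
|j0.18 + 10.4| = √(0.18² + 10.4²) = 10.4
|j0.18 + 43| = √(0.18² + 43²) = 43
|j0.18 + 60| = √(0.18² + 60²) = 60
|j0.18 + 130| = √(0.18² + 130²) = 130
|j0.18 + 3300| = √(0.18² + 3300²) = 3300
|H(j0.18)| = 140 × 1.909 × 10.4 / (43 × 60 × 130 × 3300) = 2.5109e-06
20 log₁₀(2.5109e-06) = -112.00 dB

-112.0 dB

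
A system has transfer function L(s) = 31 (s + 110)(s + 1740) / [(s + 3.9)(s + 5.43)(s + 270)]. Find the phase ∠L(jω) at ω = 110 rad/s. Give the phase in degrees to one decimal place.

∠(j110 + 110) = arctan(110/110) = 45.00°
∠(j110 + 1740) = arctan(110/1740) = 3.62°
∠(j110 + 3.9) = arctan(110/3.9) = 87.97°
∠(j110 + 5.43) = arctan(110/5.43) = 87.17°
∠(j110 + 270) = arctan(110/270) = 22.17°
∠L(j110) = 45.00° + 3.62° − (87.97° + 87.17° + 22.17°) = -148.69°

-148.7°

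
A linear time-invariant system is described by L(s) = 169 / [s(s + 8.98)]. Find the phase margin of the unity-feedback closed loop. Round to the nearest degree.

38°

Gain crossover: |L(jω)| = 1 at ω ≈ 11.6 rad/s.
∠L(j11.6) = −90° − arctan(11.6/8.98) ≈ -142.14°
PM = 180° + (-142.14°) = 37.86°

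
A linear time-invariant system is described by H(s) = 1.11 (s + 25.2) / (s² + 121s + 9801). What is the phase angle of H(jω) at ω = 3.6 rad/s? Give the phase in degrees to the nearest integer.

6°

∠(j3.6 + 25.2) = arctan(3.6/25.2) = 8.13°
∠[(j3.6)² + 121(j3.6) + 9801] = ∠[9788 + j435.6] = 2.55°
∠H(j3.6) = 8.13° − 2.55° = 5.58°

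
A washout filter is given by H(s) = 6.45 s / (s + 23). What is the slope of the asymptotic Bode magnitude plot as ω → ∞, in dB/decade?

With 1 zero and 1 pole, the high-frequency asymptotic slope is 20 × (1 − 1) = 0 dB/decade.

0 dB/decade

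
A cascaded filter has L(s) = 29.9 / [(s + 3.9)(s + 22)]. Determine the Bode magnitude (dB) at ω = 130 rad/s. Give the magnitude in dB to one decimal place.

|j130 + 3.9| = √(130² + 3.9²) = 130.1
|j130 + 22| = √(130² + 22²) = 131.8
|L(j130)| = 29.9 / (130.1 × 131.8) = 0.0017436
20 log₁₀(0.0017436) = -55.17 dB

-55.2 dB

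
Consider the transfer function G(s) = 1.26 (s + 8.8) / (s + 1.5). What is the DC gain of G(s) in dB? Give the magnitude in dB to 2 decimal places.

G(0) = 1.26 × 8.8 / 1.5 = 7.392
20 log₁₀(7.392) = 17.375 dB

17.38 dB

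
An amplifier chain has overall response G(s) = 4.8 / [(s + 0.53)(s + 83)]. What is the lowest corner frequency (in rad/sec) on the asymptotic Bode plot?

0.53 rad/sec

Break frequencies occur at each pole and zero magnitude: 0.53 rad/sec, 83 rad/sec.
The lowest is 0.53 rad/sec.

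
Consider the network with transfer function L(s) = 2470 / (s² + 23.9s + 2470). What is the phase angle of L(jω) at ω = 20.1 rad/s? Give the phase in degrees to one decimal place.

-13.1°

∠[(j20.1)² + 23.9(j20.1) + 2470] = ∠[2066 + j480.39] = 13.09°
∠L(j20.1) = −13.09° = -13.09°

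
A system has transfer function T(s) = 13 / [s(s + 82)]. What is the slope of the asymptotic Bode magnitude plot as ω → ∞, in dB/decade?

With 0 zeros and 2 poles, the high-frequency asymptotic slope is 20 × (0 − 2) = -40 dB/decade.

-40 dB/decade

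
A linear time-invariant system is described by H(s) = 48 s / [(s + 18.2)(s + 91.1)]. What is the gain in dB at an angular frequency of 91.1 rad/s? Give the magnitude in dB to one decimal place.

-8.7 dB

|j91.1| = 91.1
|j91.1 + 18.2| = √(91.1² + 18.2²) = 92.9
|j91.1 + 91.1| = √(91.1² + 91.1²) = 128.8
|H(j91.1)| = 48 × 91.1 / (92.9 × 128.8) = 0.36535
20 log₁₀(0.36535) = -8.75 dB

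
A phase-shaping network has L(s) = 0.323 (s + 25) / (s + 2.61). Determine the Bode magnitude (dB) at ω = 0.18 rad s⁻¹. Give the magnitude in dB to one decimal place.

|j0.18 + 25| = √(0.18² + 25²) = 25
|j0.18 + 2.61| = √(0.18² + 2.61²) = 2.616
|L(j0.18)| = 0.323 × 25 / 2.616 = 3.0866
20 log₁₀(3.0866) = 9.79 dB

9.8 dB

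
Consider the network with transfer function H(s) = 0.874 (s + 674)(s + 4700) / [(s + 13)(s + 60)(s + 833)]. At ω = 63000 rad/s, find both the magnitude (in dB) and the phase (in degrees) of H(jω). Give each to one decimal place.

|H| = -97.1 dB, ∠H = -94.1°

|j63000 + 674| = √(63000² + 674²) = 6.3e+04
|j63000 + 4700| = √(63000² + 4700²) = 6.318e+04
|j63000 + 13| = √(63000² + 13²) = 6.3e+04
|j63000 + 60| = √(63000² + 60²) = 6.3e+04
|j63000 + 833| = √(63000² + 833²) = 6.301e+04
|H(j63000)| = 0.874 × 6.3e+04 × 6.318e+04 / (6.3e+04 × 6.3e+04 × 6.301e+04) = 1.3911e-05
20 log₁₀(1.3911e-05) = -97.13 dB
∠(j63000 + 674) = arctan(63000/674) = 89.39°
∠(j63000 + 4700) = arctan(63000/4700) = 85.73°
∠(j63000 + 13) = arctan(63000/13) = 89.99°
∠(j63000 + 60) = arctan(63000/60) = 89.95°
∠(j63000 + 833) = arctan(63000/833) = 89.24°
∠H(j63000) = 89.39° + 85.73° − (89.99° + 89.95° + 89.24°) = -94.06°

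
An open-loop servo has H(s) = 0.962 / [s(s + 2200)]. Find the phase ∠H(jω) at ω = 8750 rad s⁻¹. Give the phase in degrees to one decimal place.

∠(j8750 + 2200) = arctan(8750/2200) = 75.89°
∠(j8750) = 90.00°
∠H(j8750) = − (75.89° + 90.00°) = -165.89°

-165.9 deg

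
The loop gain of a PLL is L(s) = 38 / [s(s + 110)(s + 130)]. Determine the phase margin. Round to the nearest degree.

90°

Gain crossover: |L(jω)| = 1 at ω ≈ 0.00266 rad s⁻¹.
∠L(j0.00266) = −90° − arctan(0.00266/110) − arctan(0.00266/130) ≈ -90.00°
PM = 180° + (-90.00°) = 90.00°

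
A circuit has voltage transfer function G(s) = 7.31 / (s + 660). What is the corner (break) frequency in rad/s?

The single real pole at s = −660 gives a corner at ω = 660 rad/s.

660 rad/s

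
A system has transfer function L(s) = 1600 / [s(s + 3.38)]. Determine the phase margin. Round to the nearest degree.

Gain crossover: |L(jω)| = 1 at ω ≈ 39.9 rad/sec.
∠L(j39.9) = −90° − arctan(39.9/3.38) ≈ -175.16°
PM = 180° + (-175.16°) = 4.84°

5°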